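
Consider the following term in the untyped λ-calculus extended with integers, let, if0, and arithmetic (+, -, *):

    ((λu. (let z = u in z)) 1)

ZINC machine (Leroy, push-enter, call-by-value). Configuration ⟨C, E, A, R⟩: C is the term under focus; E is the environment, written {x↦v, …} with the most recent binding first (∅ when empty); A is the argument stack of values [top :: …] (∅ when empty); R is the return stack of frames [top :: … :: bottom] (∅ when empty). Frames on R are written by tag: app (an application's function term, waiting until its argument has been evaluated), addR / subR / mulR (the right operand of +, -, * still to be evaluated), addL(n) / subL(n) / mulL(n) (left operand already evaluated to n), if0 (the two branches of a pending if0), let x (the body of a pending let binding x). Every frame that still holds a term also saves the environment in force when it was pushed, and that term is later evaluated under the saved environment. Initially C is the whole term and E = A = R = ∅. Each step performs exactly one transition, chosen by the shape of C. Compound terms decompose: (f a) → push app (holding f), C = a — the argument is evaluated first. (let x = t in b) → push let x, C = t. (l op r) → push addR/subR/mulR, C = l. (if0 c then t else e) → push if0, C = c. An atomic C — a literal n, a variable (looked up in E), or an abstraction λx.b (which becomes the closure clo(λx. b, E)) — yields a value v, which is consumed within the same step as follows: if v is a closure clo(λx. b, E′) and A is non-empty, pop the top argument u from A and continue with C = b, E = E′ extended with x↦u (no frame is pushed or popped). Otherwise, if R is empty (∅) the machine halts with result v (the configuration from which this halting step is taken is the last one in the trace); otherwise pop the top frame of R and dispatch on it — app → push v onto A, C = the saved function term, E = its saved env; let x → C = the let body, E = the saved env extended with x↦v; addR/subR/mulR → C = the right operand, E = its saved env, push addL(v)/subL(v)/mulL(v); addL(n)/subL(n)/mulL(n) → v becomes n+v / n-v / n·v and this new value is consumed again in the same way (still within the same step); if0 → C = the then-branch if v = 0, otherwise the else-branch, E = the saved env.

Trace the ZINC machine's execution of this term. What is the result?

step 0: <C=((λu. (let z = u in z)) 1), E=∅, A=∅, R=∅>
step 1: <C=1, E=∅, A=∅, R=[app]>
step 2: <C=(λu. (let z = u in z)), E=∅, A=[1], R=∅>
step 3: <C=(let z = u in z), E={u↦1}, A=∅, R=∅>
step 4: <C=u, E={u↦1}, A=∅, R=[let z]>
step 5: <C=z, E={z↦1, u↦1}, A=∅, R=∅>
→ final value 1

Answer: 1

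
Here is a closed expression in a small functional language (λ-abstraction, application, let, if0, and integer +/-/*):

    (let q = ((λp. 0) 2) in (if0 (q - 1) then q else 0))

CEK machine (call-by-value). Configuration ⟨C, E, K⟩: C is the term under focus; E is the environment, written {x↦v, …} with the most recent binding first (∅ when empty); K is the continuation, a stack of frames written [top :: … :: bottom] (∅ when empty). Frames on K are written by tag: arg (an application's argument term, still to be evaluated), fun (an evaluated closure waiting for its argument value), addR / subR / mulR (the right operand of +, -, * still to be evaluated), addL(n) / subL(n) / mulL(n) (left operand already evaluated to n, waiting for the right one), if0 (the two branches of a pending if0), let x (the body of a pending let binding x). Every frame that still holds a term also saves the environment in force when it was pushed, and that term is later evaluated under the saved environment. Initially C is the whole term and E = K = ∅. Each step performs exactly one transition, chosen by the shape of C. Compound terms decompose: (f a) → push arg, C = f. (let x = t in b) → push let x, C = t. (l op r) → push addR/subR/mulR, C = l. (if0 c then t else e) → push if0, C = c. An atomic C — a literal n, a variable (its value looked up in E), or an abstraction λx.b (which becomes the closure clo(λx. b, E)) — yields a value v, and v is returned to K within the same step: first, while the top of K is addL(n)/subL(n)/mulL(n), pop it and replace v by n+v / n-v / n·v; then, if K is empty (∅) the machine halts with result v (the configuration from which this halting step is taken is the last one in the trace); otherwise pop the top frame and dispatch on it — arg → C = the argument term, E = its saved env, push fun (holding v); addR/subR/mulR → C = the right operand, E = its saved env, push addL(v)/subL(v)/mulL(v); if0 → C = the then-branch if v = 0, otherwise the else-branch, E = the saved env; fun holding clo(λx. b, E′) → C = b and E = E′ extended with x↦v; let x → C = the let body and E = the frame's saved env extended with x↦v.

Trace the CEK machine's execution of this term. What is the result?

Answer: 0

Machine steps:
step 0: [C=(let q = ((λp. 0) 2) in (if0 (q - 1) then q else 0)) | E=∅ | K=∅]
step 1: [C=((λp. 0) 2) | E=∅ | K=[let q]]
step 2: [C=(λp. 0) | E=∅ | K=[arg :: let q]]
step 3: [C=2 | E=∅ | K=[fun :: let q]]
step 4: [C=0 | E={p↦2} | K=[let q]]
step 5: [C=(if0 (q - 1) then q else 0) | E={q↦0} | K=∅]
step 6: [C=(q - 1) | E={q↦0} | K=[if0]]
step 7: [C=q | E={q↦0} | K=[subR :: if0]]
step 8: [C=1 | E={q↦0} | K=[subL(0) :: if0]]
step 9: [C=0 | E={q↦0} | K=∅]
→ final value 0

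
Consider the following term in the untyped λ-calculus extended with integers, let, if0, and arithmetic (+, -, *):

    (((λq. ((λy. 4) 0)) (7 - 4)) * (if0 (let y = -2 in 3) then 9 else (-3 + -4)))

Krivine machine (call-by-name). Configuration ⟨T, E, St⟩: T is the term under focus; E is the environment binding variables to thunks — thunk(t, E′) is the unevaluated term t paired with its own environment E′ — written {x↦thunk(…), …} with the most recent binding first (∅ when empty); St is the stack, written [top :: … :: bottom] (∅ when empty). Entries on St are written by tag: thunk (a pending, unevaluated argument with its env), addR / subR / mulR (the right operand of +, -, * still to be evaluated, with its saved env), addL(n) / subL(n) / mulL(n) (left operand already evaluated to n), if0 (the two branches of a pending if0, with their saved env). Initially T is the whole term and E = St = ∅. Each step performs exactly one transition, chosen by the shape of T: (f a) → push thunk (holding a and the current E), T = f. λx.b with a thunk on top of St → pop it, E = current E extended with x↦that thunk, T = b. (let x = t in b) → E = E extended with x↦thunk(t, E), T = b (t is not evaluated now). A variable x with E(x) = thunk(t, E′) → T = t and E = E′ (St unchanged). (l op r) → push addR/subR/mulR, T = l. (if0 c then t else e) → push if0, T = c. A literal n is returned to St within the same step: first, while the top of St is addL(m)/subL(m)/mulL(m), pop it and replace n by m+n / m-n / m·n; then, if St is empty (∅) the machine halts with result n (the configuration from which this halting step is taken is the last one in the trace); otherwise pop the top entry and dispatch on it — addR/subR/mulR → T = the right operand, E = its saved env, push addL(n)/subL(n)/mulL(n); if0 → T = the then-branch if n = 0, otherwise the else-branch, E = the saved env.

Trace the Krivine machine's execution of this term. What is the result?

[0] <T=(((λq. ((λy. 4) 0)) (7 - 4)) * (if0 (let y = -2 in 3) then 9 else (-3 + -4))), E=∅, St=∅>
[1] <T=((λq. ((λy. 4) 0)) (7 - 4)), E=∅, St=[mulR]>
[2] <T=(λq. ((λy. 4) 0)), E=∅, St=[thunk :: mulR]>
[3] <T=((λy. 4) 0), E={q↦thunk((7 - 4), ∅)}, St=[mulR]>
[4] <T=(λy. 4), E={q↦thunk((7 - 4), ∅)}, St=[thunk :: mulR]>
[5] <T=4, E={y↦thunk(0, {q↦thunk((7 - 4), ∅)}), q↦thunk((7 - 4), ∅)}, St=[mulR]>
[6] <T=(if0 (let y = -2 in 3) then 9 else (-3 + -4)), E=∅, St=[mulL(4)]>
[7] <T=(let y = -2 in 3), E=∅, St=[if0 :: mulL(4)]>
[8] <T=3, E={y↦thunk(-2, ∅)}, St=[if0 :: mulL(4)]>
[9] <T=(-3 + -4), E=∅, St=[mulL(4)]>
[10] <T=-3, E=∅, St=[addR :: mulL(4)]>
[11] <T=-4, E=∅, St=[addL(-3) :: mulL(4)]>
→ final value -28

Answer: -28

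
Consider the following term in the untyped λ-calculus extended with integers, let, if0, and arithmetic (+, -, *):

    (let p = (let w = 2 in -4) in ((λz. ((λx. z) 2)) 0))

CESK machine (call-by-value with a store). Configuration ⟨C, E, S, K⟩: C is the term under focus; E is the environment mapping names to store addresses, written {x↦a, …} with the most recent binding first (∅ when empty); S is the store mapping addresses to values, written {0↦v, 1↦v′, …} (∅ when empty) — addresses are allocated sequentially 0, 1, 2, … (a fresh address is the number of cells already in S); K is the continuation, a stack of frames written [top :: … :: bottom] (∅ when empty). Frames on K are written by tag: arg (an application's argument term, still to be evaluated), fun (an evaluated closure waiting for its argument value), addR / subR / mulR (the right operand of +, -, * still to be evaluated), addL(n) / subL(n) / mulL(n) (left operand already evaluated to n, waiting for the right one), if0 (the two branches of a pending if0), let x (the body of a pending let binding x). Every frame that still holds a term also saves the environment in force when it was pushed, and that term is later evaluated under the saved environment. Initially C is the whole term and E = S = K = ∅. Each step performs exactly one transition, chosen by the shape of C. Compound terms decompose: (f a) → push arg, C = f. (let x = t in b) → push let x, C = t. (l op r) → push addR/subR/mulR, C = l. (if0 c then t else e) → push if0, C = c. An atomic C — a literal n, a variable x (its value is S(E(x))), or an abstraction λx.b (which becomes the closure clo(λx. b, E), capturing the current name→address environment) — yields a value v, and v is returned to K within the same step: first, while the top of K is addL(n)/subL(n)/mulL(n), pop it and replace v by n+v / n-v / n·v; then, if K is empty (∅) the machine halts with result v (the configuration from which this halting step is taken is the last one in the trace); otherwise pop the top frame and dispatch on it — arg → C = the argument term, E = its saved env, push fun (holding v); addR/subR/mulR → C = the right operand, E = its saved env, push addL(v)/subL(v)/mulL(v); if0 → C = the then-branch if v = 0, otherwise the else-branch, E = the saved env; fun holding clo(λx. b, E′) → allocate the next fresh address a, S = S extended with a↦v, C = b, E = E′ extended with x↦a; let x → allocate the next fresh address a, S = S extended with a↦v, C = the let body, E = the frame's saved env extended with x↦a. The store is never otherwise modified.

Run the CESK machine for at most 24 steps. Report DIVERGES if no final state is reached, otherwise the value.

[0] [C=(let p = (let w = 2 in -4) in ((λz. ((λx. z) 2)) 0)) | E=∅ | S=∅ | K=∅]
[1] [C=(let w = 2 in -4) | E=∅ | S=∅ | K=[let p]]
[2] [C=2 | E=∅ | S=∅ | K=[let w :: let p]]
[3] [C=-4 | E={w↦0} | S={0↦2} | K=[let p]]
[4] [C=((λz. ((λx. z) 2)) 0) | E={p↦1} | S={0↦2, 1↦-4} | K=∅]
[5] [C=(λz. ((λx. z) 2)) | E={p↦1} | S={0↦2, 1↦-4} | K=[arg]]
[6] [C=0 | E={p↦1} | S={0↦2, 1↦-4} | K=[fun]]
[7] [C=((λx. z) 2) | E={z↦2, p↦1} | S={0↦2, 1↦-4, 2↦0} | K=∅]
[8] [C=(λx. z) | E={z↦2, p↦1} | S={0↦2, 1↦-4, 2↦0} | K=[arg]]
[9] [C=2 | E={z↦2, p↦1} | S={0↦2, 1↦-4, 2↦0} | K=[fun]]
[10] [C=z | E={x↦3, z↦2, p↦1} | S={0↦2, 1↦-4, 2↦0, 3↦2} | K=∅]
→ final value 0

Answer: 0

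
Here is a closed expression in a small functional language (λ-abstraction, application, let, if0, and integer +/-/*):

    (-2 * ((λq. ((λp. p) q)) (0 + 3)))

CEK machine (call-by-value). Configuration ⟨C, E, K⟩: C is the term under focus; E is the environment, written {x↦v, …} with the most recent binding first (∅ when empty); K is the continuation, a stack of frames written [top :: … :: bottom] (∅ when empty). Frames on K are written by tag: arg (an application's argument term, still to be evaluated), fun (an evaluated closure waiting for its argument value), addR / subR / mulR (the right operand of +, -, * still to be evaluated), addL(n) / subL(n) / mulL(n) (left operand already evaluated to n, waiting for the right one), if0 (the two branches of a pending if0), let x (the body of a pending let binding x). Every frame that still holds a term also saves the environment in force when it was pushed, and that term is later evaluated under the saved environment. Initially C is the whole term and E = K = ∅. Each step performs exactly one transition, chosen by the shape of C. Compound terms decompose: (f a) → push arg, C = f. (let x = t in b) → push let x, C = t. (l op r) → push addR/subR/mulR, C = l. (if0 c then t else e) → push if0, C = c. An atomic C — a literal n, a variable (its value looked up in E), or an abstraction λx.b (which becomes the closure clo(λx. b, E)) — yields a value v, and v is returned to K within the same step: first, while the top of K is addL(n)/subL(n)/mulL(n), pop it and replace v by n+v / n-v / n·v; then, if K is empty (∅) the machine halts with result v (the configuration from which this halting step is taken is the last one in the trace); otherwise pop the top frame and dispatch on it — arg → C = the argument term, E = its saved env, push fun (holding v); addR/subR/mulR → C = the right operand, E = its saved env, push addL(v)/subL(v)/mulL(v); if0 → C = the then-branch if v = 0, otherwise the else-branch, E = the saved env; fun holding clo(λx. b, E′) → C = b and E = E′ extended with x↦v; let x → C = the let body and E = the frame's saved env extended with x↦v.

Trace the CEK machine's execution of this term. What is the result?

Answer: -6

Machine steps:
0. <C=(-2 * ((λq. ((λp. p) q)) (0 + 3))), E=∅, K=∅>
1. <C=-2, E=∅, K=[mulR]>
2. <C=((λq. ((λp. p) q)) (0 + 3)), E=∅, K=[mulL(-2)]>
3. <C=(λq. ((λp. p) q)), E=∅, K=[arg :: mulL(-2)]>
4. <C=(0 + 3), E=∅, K=[fun :: mulL(-2)]>
5. <C=0, E=∅, K=[addR :: fun :: mulL(-2)]>
6. <C=3, E=∅, K=[addL(0) :: fun :: mulL(-2)]>
7. <C=((λp. p) q), E={q↦3}, K=[mulL(-2)]>
8. <C=(λp. p), E={q↦3}, K=[arg :: mulL(-2)]>
9. <C=q, E={q↦3}, K=[fun :: mulL(-2)]>
10. <C=p, E={p↦3, q↦3}, K=[mulL(-2)]>
→ final value -6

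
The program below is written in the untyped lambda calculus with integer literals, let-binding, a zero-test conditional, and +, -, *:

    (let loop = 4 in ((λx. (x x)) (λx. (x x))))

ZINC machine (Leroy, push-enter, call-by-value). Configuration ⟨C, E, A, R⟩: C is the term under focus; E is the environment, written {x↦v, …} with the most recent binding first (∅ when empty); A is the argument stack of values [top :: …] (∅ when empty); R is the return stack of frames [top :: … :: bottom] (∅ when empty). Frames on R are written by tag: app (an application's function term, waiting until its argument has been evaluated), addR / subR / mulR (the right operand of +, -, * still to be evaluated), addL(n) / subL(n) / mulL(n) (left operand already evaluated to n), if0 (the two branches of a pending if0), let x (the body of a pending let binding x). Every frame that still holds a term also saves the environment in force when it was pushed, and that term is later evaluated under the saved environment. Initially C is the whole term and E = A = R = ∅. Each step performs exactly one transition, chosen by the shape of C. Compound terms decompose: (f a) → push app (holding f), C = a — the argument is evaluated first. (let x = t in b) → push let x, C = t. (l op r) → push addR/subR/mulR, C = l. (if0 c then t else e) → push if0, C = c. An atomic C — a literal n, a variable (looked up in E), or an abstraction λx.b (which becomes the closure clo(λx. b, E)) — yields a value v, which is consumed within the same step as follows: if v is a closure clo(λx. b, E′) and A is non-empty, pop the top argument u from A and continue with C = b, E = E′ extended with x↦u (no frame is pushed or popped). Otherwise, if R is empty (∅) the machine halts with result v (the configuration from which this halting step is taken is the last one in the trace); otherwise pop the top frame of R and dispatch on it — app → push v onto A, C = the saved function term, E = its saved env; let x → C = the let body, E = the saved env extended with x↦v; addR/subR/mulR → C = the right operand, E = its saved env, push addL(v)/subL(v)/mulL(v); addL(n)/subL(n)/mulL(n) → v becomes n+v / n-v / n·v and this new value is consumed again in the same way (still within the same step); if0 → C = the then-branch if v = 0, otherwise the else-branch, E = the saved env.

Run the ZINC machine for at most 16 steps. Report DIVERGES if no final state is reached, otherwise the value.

t=0: [C=(let loop = 4 in ((λx. (x x)) (λx. (x x)))) | E=∅ | A=∅ | R=∅]
t=1: [C=4 | E=∅ | A=∅ | R=[let loop]]
t=2: [C=((λx. (x x)) (λx. (x x))) | E={loop↦4} | A=∅ | R=∅]
t=3: [C=(λx. (x x)) | E={loop↦4} | A=∅ | R=[app]]
t=4: [C=(λx. (x x)) | E={loop↦4} | A=[clo(λx. (x x), {loop↦4})] | R=∅]
t=5: [C=(x x) | E={x↦clo(λx. (x x), {loop↦4}), loop↦4} | A=∅ | R=∅]
t=6: [C=x | E={x↦clo(λx. (x x), {loop↦4}), loop↦4} | A=∅ | R=[app]]
t=7: [C=x | E={x↦clo(λx. (x x), {loop↦4}), loop↦4} | A=[clo(λx. (x x), {loop↦4})] | R=∅]
… configuration repeats with period 3 (steps 5–7 recur indefinitely) …

Answer: DIVERGES (no final state within 16 steps)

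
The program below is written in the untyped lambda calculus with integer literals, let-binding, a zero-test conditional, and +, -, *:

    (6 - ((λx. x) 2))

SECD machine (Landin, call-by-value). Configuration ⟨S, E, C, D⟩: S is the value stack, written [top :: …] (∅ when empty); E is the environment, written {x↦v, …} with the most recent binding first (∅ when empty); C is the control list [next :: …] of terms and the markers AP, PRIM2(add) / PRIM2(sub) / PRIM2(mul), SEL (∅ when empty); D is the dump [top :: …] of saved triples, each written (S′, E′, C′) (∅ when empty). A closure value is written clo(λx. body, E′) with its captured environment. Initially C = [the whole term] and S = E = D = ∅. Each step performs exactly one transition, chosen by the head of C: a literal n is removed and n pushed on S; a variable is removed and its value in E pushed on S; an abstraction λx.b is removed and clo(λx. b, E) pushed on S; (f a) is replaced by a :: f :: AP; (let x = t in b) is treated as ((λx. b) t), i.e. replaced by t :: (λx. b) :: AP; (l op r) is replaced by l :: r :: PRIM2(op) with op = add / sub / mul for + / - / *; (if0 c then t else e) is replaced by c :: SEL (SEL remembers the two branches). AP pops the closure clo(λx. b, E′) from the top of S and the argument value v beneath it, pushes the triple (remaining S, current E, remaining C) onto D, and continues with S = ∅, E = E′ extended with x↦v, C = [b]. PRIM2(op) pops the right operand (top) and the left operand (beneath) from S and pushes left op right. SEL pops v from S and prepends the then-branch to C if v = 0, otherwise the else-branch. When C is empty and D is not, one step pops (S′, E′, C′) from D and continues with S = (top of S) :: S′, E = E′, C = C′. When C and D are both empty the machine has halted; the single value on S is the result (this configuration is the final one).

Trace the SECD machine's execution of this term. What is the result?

t=0: ⟨S=∅; E=∅; C=[(6 - ((λx. x) 2))]; D=∅⟩
t=1: ⟨S=∅; E=∅; C=[6 :: ((λx. x) 2) :: PRIM2(sub)]; D=∅⟩
t=2: ⟨S=[6]; E=∅; C=[((λx. x) 2) :: PRIM2(sub)]; D=∅⟩
t=3: ⟨S=[6]; E=∅; C=[2 :: (λx. x) :: AP :: PRIM2(sub)]; D=∅⟩
t=4: ⟨S=[2 :: 6]; E=∅; C=[(λx. x) :: AP :: PRIM2(sub)]; D=∅⟩
t=5: ⟨S=[clo(λx. x, ∅) :: 2 :: 6]; E=∅; C=[AP :: PRIM2(sub)]; D=∅⟩
t=6: ⟨S=∅; E={x↦2}; C=[x]; D=[([6], ∅, [PRIM2(sub)])]⟩
t=7: ⟨S=[2]; E={x↦2}; C=∅; D=[([6], ∅, [PRIM2(sub)])]⟩
t=8: ⟨S=[2 :: 6]; E=∅; C=[PRIM2(sub)]; D=∅⟩
t=9: ⟨S=[4]; E=∅; C=∅; D=∅⟩
→ final value 4

Answer: 4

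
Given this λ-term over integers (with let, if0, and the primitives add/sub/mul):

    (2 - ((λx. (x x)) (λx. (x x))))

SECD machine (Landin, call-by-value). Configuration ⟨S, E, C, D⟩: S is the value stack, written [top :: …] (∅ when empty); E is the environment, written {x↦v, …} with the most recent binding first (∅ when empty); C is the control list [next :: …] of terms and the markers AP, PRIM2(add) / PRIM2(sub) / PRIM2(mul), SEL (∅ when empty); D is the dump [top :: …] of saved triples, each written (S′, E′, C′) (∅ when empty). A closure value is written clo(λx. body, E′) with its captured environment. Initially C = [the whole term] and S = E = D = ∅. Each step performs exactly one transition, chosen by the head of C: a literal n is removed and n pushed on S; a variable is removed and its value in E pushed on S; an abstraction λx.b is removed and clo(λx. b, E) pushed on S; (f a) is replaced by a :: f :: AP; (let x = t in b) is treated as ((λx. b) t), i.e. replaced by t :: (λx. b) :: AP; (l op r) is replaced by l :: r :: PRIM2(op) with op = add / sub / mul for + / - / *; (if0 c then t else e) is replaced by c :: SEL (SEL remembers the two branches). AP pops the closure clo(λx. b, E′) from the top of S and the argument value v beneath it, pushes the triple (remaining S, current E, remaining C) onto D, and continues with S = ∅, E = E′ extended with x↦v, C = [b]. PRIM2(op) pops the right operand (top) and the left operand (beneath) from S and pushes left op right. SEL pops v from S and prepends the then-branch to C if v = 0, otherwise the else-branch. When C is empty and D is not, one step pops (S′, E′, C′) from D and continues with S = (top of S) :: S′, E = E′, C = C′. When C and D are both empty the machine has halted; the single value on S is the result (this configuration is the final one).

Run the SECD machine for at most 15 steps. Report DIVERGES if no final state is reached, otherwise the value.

0. <S=∅, E=∅, C=[(2 - ((λx. (x x)) (λx. (x x))))], D=∅>
1. <S=∅, E=∅, C=[2 :: ((λx. (x x)) (λx. (x x))) :: PRIM2(sub)], D=∅>
2. <S=[2], E=∅, C=[((λx. (x x)) (λx. (x x))) :: PRIM2(sub)], D=∅>
3. <S=[2], E=∅, C=[(λx. (x x)) :: (λx. (x x)) :: AP :: PRIM2(sub)], D=∅>
4. <S=[clo(λx. (x x), ∅) :: 2], E=∅, C=[(λx. (x x)) :: AP :: PRIM2(sub)], D=∅>
5. <S=[clo(λx. (x x), ∅) :: clo(λx. (x x), ∅) :: 2], E=∅, C=[AP :: PRIM2(sub)], D=∅>
6. <S=∅, E={x↦clo(λx. (x x), ∅)}, C=[(x x)], D=[([2], ∅, [PRIM2(sub)])]>
7. <S=∅, E={x↦clo(λx. (x x), ∅)}, C=[x :: x :: AP], D=[([2], ∅, [PRIM2(sub)])]>
8. <S=[clo(λx. (x x), ∅)], E={x↦clo(λx. (x x), ∅)}, C=[x :: AP], D=[([2], ∅, [PRIM2(sub)])]>
9. <S=[clo(λx. (x x), ∅) :: clo(λx. (x x), ∅)], E={x↦clo(λx. (x x), ∅)}, C=[AP], D=[([2], ∅, [PRIM2(sub)])]>
10. <S=∅, E={x↦clo(λx. (x x), ∅)}, C=[(x x)], D=[(∅, {x↦clo(λx. (x x), ∅)}, ∅) :: ([2], ∅, [PRIM2(sub)])]>
11. <S=∅, E={x↦clo(λx. (x x), ∅)}, C=[x :: x :: AP], D=[(∅, {x↦clo(λx. (x x), ∅)}, ∅) :: ([2], ∅, [PRIM2(sub)])]>
12. <S=[clo(λx. (x x), ∅)], E={x↦clo(λx. (x x), ∅)}, C=[x :: AP], D=[(∅, {x↦clo(λx. (x x), ∅)}, ∅) :: ([2], ∅, [PRIM2(sub)])]>
13. <S=[clo(λx. (x x), ∅) :: clo(λx. (x x), ∅)], E={x↦clo(λx. (x x), ∅)}, C=[AP], D=[(∅, {x↦clo(λx. (x x), ∅)}, ∅) :: ([2], ∅, [PRIM2(sub)])]>
14. <S=∅, E={x↦clo(λx. (x x), ∅)}, C=[(x x)], D=[(∅, {x↦clo(λx. (x x), ∅)}, ∅) :: (∅, {x↦clo(λx. (x x), ∅)}, ∅) :: ([2], ∅, [PRIM2(sub)])]>
15. <S=∅, E={x↦clo(λx. (x x), ∅)}, C=[x :: x :: AP], D=[(∅, {x↦clo(λx. (x x), ∅)}, ∅) :: (∅, {x↦clo(λx. (x x), ∅)}, ∅) :: ([2], ∅, [PRIM2(sub)])]>
→ 15 transitions taken and the configuration is still not final: no result within 15 steps

Answer: DIVERGES (no final state within 15 steps)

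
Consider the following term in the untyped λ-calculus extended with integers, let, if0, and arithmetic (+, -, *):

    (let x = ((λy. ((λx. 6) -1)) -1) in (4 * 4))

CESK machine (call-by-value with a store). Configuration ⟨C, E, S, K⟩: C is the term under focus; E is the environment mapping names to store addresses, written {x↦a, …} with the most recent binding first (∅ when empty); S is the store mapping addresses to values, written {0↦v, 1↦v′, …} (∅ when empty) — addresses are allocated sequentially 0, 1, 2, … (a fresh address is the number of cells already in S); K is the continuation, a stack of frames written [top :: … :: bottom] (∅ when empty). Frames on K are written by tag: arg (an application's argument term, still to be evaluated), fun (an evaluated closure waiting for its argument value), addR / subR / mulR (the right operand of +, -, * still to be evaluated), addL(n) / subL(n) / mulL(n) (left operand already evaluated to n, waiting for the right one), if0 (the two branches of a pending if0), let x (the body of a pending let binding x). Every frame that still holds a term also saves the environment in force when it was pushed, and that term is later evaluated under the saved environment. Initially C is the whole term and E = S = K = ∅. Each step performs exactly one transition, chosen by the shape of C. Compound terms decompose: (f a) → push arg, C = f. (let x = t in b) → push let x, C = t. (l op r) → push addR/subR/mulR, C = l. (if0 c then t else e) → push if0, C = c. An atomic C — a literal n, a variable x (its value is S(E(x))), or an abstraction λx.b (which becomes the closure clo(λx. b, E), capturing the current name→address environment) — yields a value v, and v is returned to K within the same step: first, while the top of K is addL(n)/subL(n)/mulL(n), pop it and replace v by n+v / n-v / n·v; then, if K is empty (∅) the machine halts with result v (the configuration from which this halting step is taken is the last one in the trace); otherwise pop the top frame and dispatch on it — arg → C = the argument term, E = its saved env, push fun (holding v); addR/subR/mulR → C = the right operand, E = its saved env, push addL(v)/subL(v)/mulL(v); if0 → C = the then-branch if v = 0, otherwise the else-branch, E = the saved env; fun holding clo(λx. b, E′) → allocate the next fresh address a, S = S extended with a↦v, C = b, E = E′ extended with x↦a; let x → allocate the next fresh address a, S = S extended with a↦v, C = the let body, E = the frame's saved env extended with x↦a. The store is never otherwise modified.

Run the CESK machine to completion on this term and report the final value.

0. <C=(let x = ((λy. ((λx. 6) -1)) -1) in (4 * 4)), E=∅, S=∅, K=∅>
1. <C=((λy. ((λx. 6) -1)) -1), E=∅, S=∅, K=[let x]>
2. <C=(λy. ((λx. 6) -1)), E=∅, S=∅, K=[arg :: let x]>
3. <C=-1, E=∅, S=∅, K=[fun :: let x]>
4. <C=((λx. 6) -1), E={y↦0}, S={0↦-1}, K=[let x]>
5. <C=(λx. 6), E={y↦0}, S={0↦-1}, K=[arg :: let x]>
6. <C=-1, E={y↦0}, S={0↦-1}, K=[fun :: let x]>
7. <C=6, E={x↦1, y↦0}, S={0↦-1, 1↦-1}, K=[let x]>
8. <C=(4 * 4), E={x↦2}, S={0↦-1, 1↦-1, 2↦6}, K=∅>
9. <C=4, E={x↦2}, S={0↦-1, 1↦-1, 2↦6}, K=[mulR]>
10. <C=4, E={x↦2}, S={0↦-1, 1↦-1, 2↦6}, K=[mulL(4)]>
→ final value 16

Answer: 16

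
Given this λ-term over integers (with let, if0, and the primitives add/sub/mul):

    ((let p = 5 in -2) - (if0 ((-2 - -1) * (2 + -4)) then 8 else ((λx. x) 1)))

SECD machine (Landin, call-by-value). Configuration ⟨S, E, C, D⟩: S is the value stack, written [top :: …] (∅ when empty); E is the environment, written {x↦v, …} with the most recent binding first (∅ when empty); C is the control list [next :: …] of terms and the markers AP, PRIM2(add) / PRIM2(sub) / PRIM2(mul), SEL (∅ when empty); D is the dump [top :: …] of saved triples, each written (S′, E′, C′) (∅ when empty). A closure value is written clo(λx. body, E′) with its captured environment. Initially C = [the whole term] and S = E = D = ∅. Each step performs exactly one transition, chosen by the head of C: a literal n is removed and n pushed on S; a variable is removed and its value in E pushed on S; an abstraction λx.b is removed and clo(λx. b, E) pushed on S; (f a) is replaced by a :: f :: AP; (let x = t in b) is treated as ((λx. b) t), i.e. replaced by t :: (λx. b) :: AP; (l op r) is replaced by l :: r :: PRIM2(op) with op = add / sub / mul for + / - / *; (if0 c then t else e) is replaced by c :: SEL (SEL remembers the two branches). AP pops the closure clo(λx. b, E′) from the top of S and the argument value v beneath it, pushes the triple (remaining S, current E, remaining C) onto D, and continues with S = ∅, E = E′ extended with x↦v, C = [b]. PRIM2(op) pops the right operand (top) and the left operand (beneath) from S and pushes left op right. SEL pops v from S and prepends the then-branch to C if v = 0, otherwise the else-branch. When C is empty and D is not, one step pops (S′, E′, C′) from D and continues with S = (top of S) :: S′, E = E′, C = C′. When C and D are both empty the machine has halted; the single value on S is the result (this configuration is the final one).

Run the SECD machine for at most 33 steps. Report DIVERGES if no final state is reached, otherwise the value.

t=0: <S=∅, E=∅, C=[((let p = 5 in -2) - (if0 ((-2 - -1) * (2 + -4)) then 8 else ((λx. x) 1)))], D=∅>
t=1: <S=∅, E=∅, C=[(let p = 5 in -2) :: (if0 ((-2 - -1) * (2 + -4)) then 8 else ((λx. x) 1)) :: PRIM2(sub)], D=∅>
t=2: <S=∅, E=∅, C=[5 :: (λp. -2) :: AP :: (if0 ((-2 - -1) * (2 + -4)) then 8 else ((λx. x) 1)) :: PRIM2(sub)], D=∅>
t=3: <S=[5], E=∅, C=[(λp. -2) :: AP :: (if0 ((-2 - -1) * (2 + -4)) then 8 else ((λx. x) 1)) :: PRIM2(sub)], D=∅>
t=4: <S=[clo(λp. -2, ∅) :: 5], E=∅, C=[AP :: (if0 ((-2 - -1) * (2 + -4)) then 8 else ((λx. x) 1)) :: PRIM2(sub)], D=∅>
t=5: <S=∅, E={p↦5}, C=[-2], D=[(∅, ∅, [(if0 ((-2 - -1) * (2 + -4)) then 8 else ((λx. x) 1)) :: PRIM2(sub)])]>
t=6: <S=[-2], E={p↦5}, C=∅, D=[(∅, ∅, [(if0 ((-2 - -1) * (2 + -4)) then 8 else ((λx. x) 1)) :: PRIM2(sub)])]>
t=7: <S=[-2], E=∅, C=[(if0 ((-2 - -1) * (2 + -4)) then 8 else ((λx. x) 1)) :: PRIM2(sub)], D=∅>
t=8: <S=[-2], E=∅, C=[((-2 - -1) * (2 + -4)) :: SEL :: PRIM2(sub)], D=∅>
t=9: <S=[-2], E=∅, C=[(-2 - -1) :: (2 + -4) :: PRIM2(mul) :: SEL :: PRIM2(sub)], D=∅>
t=10: <S=[-2], E=∅, C=[-2 :: -1 :: PRIM2(sub) :: (2 + -4) :: PRIM2(mul) :: SEL :: PRIM2(sub)], D=∅>
t=11: <S=[-2 :: -2], E=∅, C=[-1 :: PRIM2(sub) :: (2 + -4) :: PRIM2(mul) :: SEL :: PRIM2(sub)], D=∅>
t=12: <S=[-1 :: -2 :: -2], E=∅, C=[PRIM2(sub) :: (2 + -4) :: PRIM2(mul) :: SEL :: PRIM2(sub)], D=∅>
t=13: <S=[-1 :: -2], E=∅, C=[(2 + -4) :: PRIM2(mul) :: SEL :: PRIM2(sub)], D=∅>
t=14: <S=[-1 :: -2], E=∅, C=[2 :: -4 :: PRIM2(add) :: PRIM2(mul) :: SEL :: PRIM2(sub)], D=∅>
t=15: <S=[2 :: -1 :: -2], E=∅, C=[-4 :: PRIM2(add) :: PRIM2(mul) :: SEL :: PRIM2(sub)], D=∅>
t=16: <S=[-4 :: 2 :: -1 :: -2], E=∅, C=[PRIM2(add) :: PRIM2(mul) :: SEL :: PRIM2(sub)], D=∅>
t=17: <S=[-2 :: -1 :: -2], E=∅, C=[PRIM2(mul) :: SEL :: PRIM2(sub)], D=∅>
t=18: <S=[2 :: -2], E=∅, C=[SEL :: PRIM2(sub)], D=∅>
t=19: <S=[-2], E=∅, C=[((λx. x) 1) :: PRIM2(sub)], D=∅>
t=20: <S=[-2], E=∅, C=[1 :: (λx. x) :: AP :: PRIM2(sub)], D=∅>
t=21: <S=[1 :: -2], E=∅, C=[(λx. x) :: AP :: PRIM2(sub)], D=∅>
t=22: <S=[clo(λx. x, ∅) :: 1 :: -2], E=∅, C=[AP :: PRIM2(sub)], D=∅>
t=23: <S=∅, E={x↦1}, C=[x], D=[([-2], ∅, [PRIM2(sub)])]>
t=24: <S=[1], E={x↦1}, C=∅, D=[([-2], ∅, [PRIM2(sub)])]>
t=25: <S=[1 :: -2], E=∅, C=[PRIM2(sub)], D=∅>
t=26: <S=[-3], E=∅, C=∅, D=∅>
→ final value -3

Answer: -3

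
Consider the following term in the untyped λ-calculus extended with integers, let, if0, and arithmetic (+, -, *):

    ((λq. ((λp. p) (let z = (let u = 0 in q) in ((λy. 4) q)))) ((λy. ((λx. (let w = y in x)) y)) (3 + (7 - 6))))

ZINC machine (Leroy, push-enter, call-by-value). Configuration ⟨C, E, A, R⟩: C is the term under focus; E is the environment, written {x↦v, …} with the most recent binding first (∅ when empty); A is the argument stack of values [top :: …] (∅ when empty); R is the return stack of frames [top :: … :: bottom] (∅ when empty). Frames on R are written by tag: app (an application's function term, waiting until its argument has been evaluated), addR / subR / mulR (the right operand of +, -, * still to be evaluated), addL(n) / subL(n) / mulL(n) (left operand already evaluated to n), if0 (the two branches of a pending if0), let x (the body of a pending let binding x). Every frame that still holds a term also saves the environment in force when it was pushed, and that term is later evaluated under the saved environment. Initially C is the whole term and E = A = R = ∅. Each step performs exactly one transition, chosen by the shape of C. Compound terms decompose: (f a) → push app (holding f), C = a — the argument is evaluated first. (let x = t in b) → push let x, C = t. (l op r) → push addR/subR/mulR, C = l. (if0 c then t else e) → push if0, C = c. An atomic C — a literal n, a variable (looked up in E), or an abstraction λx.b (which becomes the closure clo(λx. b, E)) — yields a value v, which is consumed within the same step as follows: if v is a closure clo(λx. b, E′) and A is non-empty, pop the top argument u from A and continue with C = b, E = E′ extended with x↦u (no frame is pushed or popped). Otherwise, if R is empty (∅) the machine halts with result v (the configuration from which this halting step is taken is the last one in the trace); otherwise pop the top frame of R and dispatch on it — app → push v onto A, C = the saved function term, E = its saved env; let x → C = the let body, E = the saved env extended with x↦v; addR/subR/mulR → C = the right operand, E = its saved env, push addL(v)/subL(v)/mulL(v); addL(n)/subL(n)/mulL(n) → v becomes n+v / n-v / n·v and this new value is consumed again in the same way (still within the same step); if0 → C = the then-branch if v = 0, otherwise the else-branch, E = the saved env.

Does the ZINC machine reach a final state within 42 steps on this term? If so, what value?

[0] ⟨C=((λq. ((λp. p) (let z = (let u = 0 in q) in ((λy. 4) q)))) ((λy. ((λx. (let w = y in x)) y)) (3 + (7 - 6)))); E=∅; A=∅; R=∅⟩
[1] ⟨C=((λy. ((λx. (let w = y in x)) y)) (3 + (7 - 6))); E=∅; A=∅; R=[app]⟩
[2] ⟨C=(3 + (7 - 6)); E=∅; A=∅; R=[app :: app]⟩
[3] ⟨C=3; E=∅; A=∅; R=[addR :: app :: app]⟩
[4] ⟨C=(7 - 6); E=∅; A=∅; R=[addL(3) :: app :: app]⟩
[5] ⟨C=7; E=∅; A=∅; R=[subR :: addL(3) :: app :: app]⟩
[6] ⟨C=6; E=∅; A=∅; R=[subL(7) :: addL(3) :: app :: app]⟩
[7] ⟨C=(λy. ((λx. (let w = y in x)) y)); E=∅; A=[4]; R=[app]⟩
[8] ⟨C=((λx. (let w = y in x)) y); E={y↦4}; A=∅; R=[app]⟩
[9] ⟨C=y; E={y↦4}; A=∅; R=[app :: app]⟩
[10] ⟨C=(λx. (let w = y in x)); E={y↦4}; A=[4]; R=[app]⟩
[11] ⟨C=(let w = y in x); E={x↦4, y↦4}; A=∅; R=[app]⟩
[12] ⟨C=y; E={x↦4, y↦4}; A=∅; R=[let w :: app]⟩
[13] ⟨C=x; E={w↦4, x↦4, y↦4}; A=∅; R=[app]⟩
[14] ⟨C=(λq. ((λp. p) (let z = (let u = 0 in q) in ((λy. 4) q)))); E=∅; A=[4]; R=∅⟩
[15] ⟨C=((λp. p) (let z = (let u = 0 in q) in ((λy. 4) q))); E={q↦4}; A=∅; R=∅⟩
[16] ⟨C=(let z = (let u = 0 in q) in ((λy. 4) q)); E={q↦4}; A=∅; R=[app]⟩
[17] ⟨C=(let u = 0 in q); E={q↦4}; A=∅; R=[let z :: app]⟩
[18] ⟨C=0; E={q↦4}; A=∅; R=[let u :: let z :: app]⟩
[19] ⟨C=q; E={u↦0, q↦4}; A=∅; R=[let z :: app]⟩
[20] ⟨C=((λy. 4) q); E={z↦4, q↦4}; A=∅; R=[app]⟩
[21] ⟨C=q; E={z↦4, q↦4}; A=∅; R=[app :: app]⟩
[22] ⟨C=(λy. 4); E={z↦4, q↦4}; A=[4]; R=[app]⟩
[23] ⟨C=4; E={y↦4, z↦4, q↦4}; A=∅; R=[app]⟩
[24] ⟨C=(λp. p); E={q↦4}; A=[4]; R=∅⟩
[25] ⟨C=p; E={p↦4, q↦4}; A=∅; R=∅⟩
→ final value 4

Answer: 4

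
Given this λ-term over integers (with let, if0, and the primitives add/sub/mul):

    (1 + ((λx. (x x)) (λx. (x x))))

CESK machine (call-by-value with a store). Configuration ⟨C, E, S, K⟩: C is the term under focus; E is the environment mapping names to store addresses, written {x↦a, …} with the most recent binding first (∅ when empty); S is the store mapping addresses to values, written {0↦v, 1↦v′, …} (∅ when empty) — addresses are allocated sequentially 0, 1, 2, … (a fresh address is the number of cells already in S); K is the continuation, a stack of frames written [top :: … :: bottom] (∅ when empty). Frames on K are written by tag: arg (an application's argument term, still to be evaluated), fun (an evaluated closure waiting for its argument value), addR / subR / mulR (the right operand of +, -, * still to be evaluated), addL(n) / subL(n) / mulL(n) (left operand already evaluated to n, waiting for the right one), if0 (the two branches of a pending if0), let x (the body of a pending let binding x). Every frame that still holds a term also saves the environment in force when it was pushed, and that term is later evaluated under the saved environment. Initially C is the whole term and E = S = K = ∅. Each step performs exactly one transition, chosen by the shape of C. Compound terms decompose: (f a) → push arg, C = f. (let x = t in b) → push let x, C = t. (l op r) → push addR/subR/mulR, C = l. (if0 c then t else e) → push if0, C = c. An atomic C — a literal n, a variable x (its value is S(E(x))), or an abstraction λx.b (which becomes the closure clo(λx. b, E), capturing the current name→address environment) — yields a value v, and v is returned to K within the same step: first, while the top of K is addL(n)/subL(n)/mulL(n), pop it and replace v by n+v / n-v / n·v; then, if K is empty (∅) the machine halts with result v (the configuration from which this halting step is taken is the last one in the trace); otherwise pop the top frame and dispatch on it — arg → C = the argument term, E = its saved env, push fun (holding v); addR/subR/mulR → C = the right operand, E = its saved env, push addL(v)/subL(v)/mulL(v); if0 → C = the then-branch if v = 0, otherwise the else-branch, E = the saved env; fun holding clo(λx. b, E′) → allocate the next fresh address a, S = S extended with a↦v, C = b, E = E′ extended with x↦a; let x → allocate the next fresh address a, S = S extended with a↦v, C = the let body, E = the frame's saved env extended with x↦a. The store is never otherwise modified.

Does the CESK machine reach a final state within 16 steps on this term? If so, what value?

Answer: DIVERGES (no final state within 16 steps)

Machine steps:
step 0: [C=(1 + ((λx. (x x)) (λx. (x x)))) | E=∅ | S=∅ | K=∅]
step 1: [C=1 | E=∅ | S=∅ | K=[addR]]
step 2: [C=((λx. (x x)) (λx. (x x))) | E=∅ | S=∅ | K=[addL(1)]]
step 3: [C=(λx. (x x)) | E=∅ | S=∅ | K=[arg :: addL(1)]]
step 4: [C=(λx. (x x)) | E=∅ | S=∅ | K=[fun :: addL(1)]]
step 5: [C=(x x) | E={x↦0} | S={0↦clo(λx. (x x), ∅)} | K=[addL(1)]]
step 6: [C=x | E={x↦0} | S={0↦clo(λx. (x x), ∅)} | K=[arg :: addL(1)]]
step 7: [C=x | E={x↦0} | S={0↦clo(λx. (x x), ∅)} | K=[fun :: addL(1)]]
step 8: [C=(x x) | E={x↦1} | S={0↦clo(λx. (x x), ∅), 1↦clo(λx. (x x), ∅)} | K=[addL(1)]]
step 9: [C=x | E={x↦1} | S={0↦clo(λx. (x x), ∅), 1↦clo(λx. (x x), ∅)} | K=[arg :: addL(1)]]
step 10: [C=x | E={x↦1} | S={0↦clo(λx. (x x), ∅), 1↦clo(λx. (x x), ∅)} | K=[fun :: addL(1)]]
step 11: [C=(x x) | E={x↦2} | S={0↦clo(λx. (x x), ∅), 1↦clo(λx. (x x), ∅), 2↦clo(λx. (x x), ∅)} | K=[addL(1)]]
step 12: [C=x | E={x↦2} | S={0↦clo(λx. (x x), ∅), 1↦clo(λx. (x x), ∅), 2↦clo(λx. (x x), ∅)} | K=[arg :: addL(1)]]
step 13: [C=x | E={x↦2} | S={0↦clo(λx. (x x), ∅), 1↦clo(λx. (x x), ∅), 2↦clo(λx. (x x), ∅)} | K=[fun :: addL(1)]]
step 14: [C=(x x) | E={x↦3} | S={0↦clo(λx. (x x), ∅), 1↦clo(λx. (x x), ∅), 2↦clo(λx. (x x), ∅), 3↦clo(λx. (x x), ∅)} | K=[addL(1)]]
step 15: [C=x | E={x↦3} | S={0↦clo(λx. (x x), ∅), 1↦clo(λx. (x x), ∅), 2↦clo(λx. (x x), ∅), 3↦clo(λx. (x x), ∅)} | K=[arg :: addL(1)]]
step 16: [C=x | E={x↦3} | S={0↦clo(λx. (x x), ∅), 1↦clo(λx. (x x), ∅), 2↦clo(λx. (x x), ∅), 3↦clo(λx. (x x), ∅)} | K=[fun :: addL(1)]]
→ 16 transitions taken and the configuration is still not final: no result within 16 steps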